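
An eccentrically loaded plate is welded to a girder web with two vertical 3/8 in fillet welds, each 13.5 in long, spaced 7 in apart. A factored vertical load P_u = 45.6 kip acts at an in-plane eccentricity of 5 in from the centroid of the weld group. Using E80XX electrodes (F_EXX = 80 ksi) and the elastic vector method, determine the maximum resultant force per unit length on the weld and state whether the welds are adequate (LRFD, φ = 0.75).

Total weld length L_w = 27 in. Treat welds as unit-width lines.
Polar moment about centroid: J = 2[d³/12 + d(b/2)²] = 2[13.5³/12 + 13.5×3.5²] = 740.8 in³.
Direct shear f_v = P/L_w = 45.6 / 27 = 1.689 kip/in (vertical).
Torsion M = P·e = 45.6 × 5 = 228 kip·in.
Critical point at (x, y) = (3.5, 6.75) from centroid. f_tx = M·y/J = 2.077 kip/in; f_ty = M·x/J = 1.077 kip/in.
Resultant f_max = √[f_tx² + (f_v + f_ty)²] = √[2.077² + (1.689 + 1.077)²] = 3.459 kip/in.
Capacity per unit length: φr_n = 0.75 × 0.6 × 80 × (0.707 × 0.375) = 9.544 kip/in.
3.459 ≤ 9.544 → adequate.

f_max ≈ 3.46 kip/in; adequate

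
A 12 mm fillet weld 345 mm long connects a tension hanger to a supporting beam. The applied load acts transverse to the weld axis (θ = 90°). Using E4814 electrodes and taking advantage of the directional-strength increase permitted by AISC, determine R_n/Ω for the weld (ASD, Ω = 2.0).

R_n/Ω ≈ 632 kN

E48XX → F_EXX = 480 MPa.
t_e = 0.707 × 12 = 8.484 mm; A_we = 8.484 × 345 = 2927 mm².
Directional factor: 1.0 + 0.5 sin^1.5(90°) = 1.5.
F_nw = 0.6 × 480 × 1.5 = 432 MPa.
R_n/Ω = (432 × 2927) / 2.0 × 10⁻³ = 632.2 kN.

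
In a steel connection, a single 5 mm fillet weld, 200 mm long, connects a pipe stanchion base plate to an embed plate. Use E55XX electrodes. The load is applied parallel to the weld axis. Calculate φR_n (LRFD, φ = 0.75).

φR_n ≈ 175 kN

E55XX → F_EXX = 550 MPa.
Effective throat t_e = 0.707 × 5 = 3.535 mm.
Total length L = 200 mm; A_we = 3.535 × 200 = 707 mm².
F_nw = 0.6 F_EXX = 0.6 × 550 = 330 MPa.
φR_n = 0.75 × 330 × 707 × 10⁻³ = 175 kN.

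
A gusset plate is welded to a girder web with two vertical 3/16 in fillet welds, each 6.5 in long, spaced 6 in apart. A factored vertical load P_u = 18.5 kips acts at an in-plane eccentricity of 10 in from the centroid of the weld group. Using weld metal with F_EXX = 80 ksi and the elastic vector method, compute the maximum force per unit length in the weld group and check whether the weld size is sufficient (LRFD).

Total weld length L_w = 13 in. Treat welds as unit-width lines.
Polar moment about centroid: J = 2[d³/12 + d(b/2)²] = 2[6.5³/12 + 6.5×3²] = 162.8 in³.
Direct shear f_v = P/L_w = 18.5 / 13 = 1.423 kip/in (vertical).
Torsion M = P·e = 18.5 × 10 = 185 kip·in.
Critical point at (x, y) = (3, 3.25) from centroid. f_tx = M·y/J = 3.694 kip/in; f_ty = M·x/J = 3.41 kip/in.
Resultant f_max = √[f_tx² + (f_v + f_ty)²] = √[3.694² + (1.423 + 3.41)²] = 6.083 kip/in.
Capacity per unit length: φr_n = 0.75 × 0.6 × 80 × (0.707 × 0.1875) = 4.772 kip/in.
6.083 > 4.772 → NOT adequate.

f_max ≈ 6.08 kip/in; NOT adequate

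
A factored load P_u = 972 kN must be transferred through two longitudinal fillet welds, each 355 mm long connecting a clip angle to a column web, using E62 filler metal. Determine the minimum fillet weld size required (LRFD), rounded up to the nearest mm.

E62XX → F_EXX = 620 MPa.
Total weld length L = 710 mm.
Required throat t_e = P_u / (φ × 0.6 F_EXX × L) = 972 / (0.75 × 0.6 × 620 × 710 × 10⁻³) = 4.907 mm.
Required leg w = t_e / 0.707 = 6.94 mm → use 7 mm.

w = 7 mm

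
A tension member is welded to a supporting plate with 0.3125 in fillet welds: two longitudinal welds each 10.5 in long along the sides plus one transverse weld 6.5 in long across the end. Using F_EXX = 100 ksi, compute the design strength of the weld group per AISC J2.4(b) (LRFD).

t_e = 0.707 × 0.3125 = 0.2209 in.
R_nwl = 0.6 × 100 × 0.2209 × 21 = 278.4 kips (longitudinal, 2 welds).
R_nwt = 0.6 × 100 × 0.2209 × 6.5 = 86.17 kips (transverse, base value).
(i) R_nwl + R_nwt = 364.5 kips; (ii) 0.85 R_nwl + 1.5 R_nwt = 365.9 kips.
R_n = max = 365.9 kips [governs: (ii)]; φR_n = 274.4 kips.

φR_n ≈ 274 kips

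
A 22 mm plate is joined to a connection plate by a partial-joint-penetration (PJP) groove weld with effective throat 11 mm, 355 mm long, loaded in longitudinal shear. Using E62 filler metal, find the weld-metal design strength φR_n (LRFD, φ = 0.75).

φR_n ≈ 1090 kN

E62XX → F_EXX = 620 MPa.
Effective throat (given) t_e = 11 mm.
A_we = 11 × 355 = 3905 mm².
F_nw = 0.6 F_EXX = 372 MPa.
φR_n = 0.75 × 372 × 3905 × 10⁻³ = 1089 kN.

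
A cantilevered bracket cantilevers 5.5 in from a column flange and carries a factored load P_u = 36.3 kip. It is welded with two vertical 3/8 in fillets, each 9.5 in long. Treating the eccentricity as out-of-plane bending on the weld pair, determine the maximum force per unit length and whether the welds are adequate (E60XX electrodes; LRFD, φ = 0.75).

E60XX → F_EXX = 60 ksi.
L_w = 2 × 9.5 = 19 in; section modulus (unit throat) S = 2 × L²/6 = 30.08 in².
Direct shear f_v = P/L_w = 36.3/19 = 1.911 kip/in.
Moment M = P × e = 36.3 × 5.5 = 199.65 kip·in; bending f_b = M/S = 6.637 kip/in.
f_max = √(f_v² + f_b²) = √(1.911² + 6.637²) = 6.906 kip/in.
φr_n = 0.75 × 0.6 × 60 × (0.707 × 0.375) = 7.158 kip/in → adequate.

f_max ≈ 6.91 kip/in; adequate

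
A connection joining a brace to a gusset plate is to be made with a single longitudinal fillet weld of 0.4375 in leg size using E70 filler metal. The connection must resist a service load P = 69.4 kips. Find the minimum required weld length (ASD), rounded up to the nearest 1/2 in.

L = 11 in

E70XX → F_EXX = 70 ksi.
Throat t_e = 0.707 × 0.4375 = 0.3093 in.
r_n/Ω = (0.6 × 70 × 0.3093) / 2.0 = 6.496 kip/in.
L_req = P / (r_n/Ω) = 69.4 / 6.496 = 10.68 in total.
Round up → use L = 11 in.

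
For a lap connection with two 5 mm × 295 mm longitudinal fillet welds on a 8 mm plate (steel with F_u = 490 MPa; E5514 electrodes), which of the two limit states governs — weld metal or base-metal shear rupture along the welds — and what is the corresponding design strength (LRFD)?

φR_n ≈ 516 kN (weld metal governs)

E55XX → F_EXX = 550 MPa.
t_e = 0.707 × 5 = 3.535 mm; L = 590 mm.
Weld metal: φR_n = 0.75 × 0.6 × 550 × 3.535 × 590 × 10⁻³ = 516.2 kN.
Base metal (shear rupture): φR_n = 0.75 × 0.6 × 490 × 8 × 590 × 10⁻³ = 1041 kN.
Governing: weld metal.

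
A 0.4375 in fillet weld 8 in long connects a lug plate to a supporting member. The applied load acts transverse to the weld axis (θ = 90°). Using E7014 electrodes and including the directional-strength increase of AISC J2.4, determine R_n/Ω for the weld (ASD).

E70XX → F_EXX = 70 ksi.
t_e = 0.707 × 0.4375 = 0.3093 in; A_we = 0.3093 × 8 = 2.474 in².
Directional factor: 1.0 + 0.5 sin^1.5(90°) = 1.5.
F_nw = 0.6 × 70 × 1.5 = 63 ksi.
R_n/Ω = (63 × 2.474) / 2.0 = 77.95 kip.

R_n/Ω ≈ 77.9 kip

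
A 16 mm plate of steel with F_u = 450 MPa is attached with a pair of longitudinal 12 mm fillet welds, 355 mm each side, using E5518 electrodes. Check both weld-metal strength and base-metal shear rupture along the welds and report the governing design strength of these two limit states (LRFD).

φR_n ≈ 1490 kN (weld metal governs)

E55XX → F_EXX = 550 MPa.
t_e = 0.707 × 12 = 8.484 mm; L = 710 mm.
Weld metal: φR_n = 0.75 × 0.6 × 550 × 8.484 × 710 × 10⁻³ = 1491 kN.
Base metal (shear rupture): φR_n = 0.75 × 0.6 × 450 × 16 × 710 × 10⁻³ = 2300 kN.
Governing: weld metal.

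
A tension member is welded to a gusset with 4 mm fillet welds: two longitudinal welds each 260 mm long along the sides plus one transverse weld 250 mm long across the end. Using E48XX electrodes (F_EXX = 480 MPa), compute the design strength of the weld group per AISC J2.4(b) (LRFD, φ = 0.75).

φR_n ≈ 499 kN

t_e = 0.707 × 4 = 2.828 mm.
R_nwl = 0.6 × 480 × 2.828 × 520 × 10⁻³ = 423.5 kN (longitudinal, 2 welds).
R_nwt = 0.6 × 480 × 2.828 × 250 × 10⁻³ = 203.6 kN (transverse, base value).
(i) R_nwl + R_nwt = 627.1 kN; (ii) 0.85 R_nwl + 1.5 R_nwt = 665.4 kN.
R_n = max = 665.4 kN [governs: (ii)]; φR_n = 499.1 kN.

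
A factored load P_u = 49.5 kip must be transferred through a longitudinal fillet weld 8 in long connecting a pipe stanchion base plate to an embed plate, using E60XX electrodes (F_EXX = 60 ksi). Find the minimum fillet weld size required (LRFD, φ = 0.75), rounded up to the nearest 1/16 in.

Total weld length L = 8 in.
Required throat t_e = P_u / (φ × 0.6 F_EXX × L) = 49.5 / (0.75 × 0.6 × 60 × 8) = 0.2292 in.
Required leg w = t_e / 0.707 = 0.3241 in → use 3/8 in.

w = 3/8 in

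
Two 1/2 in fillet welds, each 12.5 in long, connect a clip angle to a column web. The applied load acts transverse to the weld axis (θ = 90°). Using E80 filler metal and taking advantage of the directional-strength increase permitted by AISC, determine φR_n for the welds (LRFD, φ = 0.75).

E80XX → F_EXX = 80 ksi.
t_e = 0.707 × 0.5 = 0.3535 in; A_we = 0.3535 × 25 = 8.838 in².
Directional factor: 1.0 + 0.5 sin^1.5(90°) = 1.5.
F_nw = 0.6 × 80 × 1.5 = 72 ksi.
φR_n = 0.75 × 72 × 8.838 = 477.2 kip.

φR_n ≈ 477 kip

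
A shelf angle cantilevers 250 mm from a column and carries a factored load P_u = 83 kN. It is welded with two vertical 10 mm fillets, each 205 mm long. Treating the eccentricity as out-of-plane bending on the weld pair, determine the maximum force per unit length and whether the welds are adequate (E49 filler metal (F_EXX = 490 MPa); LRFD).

f_max ≈ 1500 N/mm; adequate

L_w = 2 × 205 = 410 mm; section modulus (unit throat) S = 2 × L²/6 = 14010 mm².
Direct shear f_v = P/L_w = 83×10³/410 = 202.4 N/mm.
Moment M = P × e = 83×10³ × 250 = 20750000 N·mm; bending f_b = M/S = 1481 N/mm.
f_max = √(f_v² + f_b²) = √(202.4² + 1481²) = 1495 N/mm.
φr_n = 0.75 × 0.6 × 490 × (0.707 × 10) = 1559 N/mm → adequate.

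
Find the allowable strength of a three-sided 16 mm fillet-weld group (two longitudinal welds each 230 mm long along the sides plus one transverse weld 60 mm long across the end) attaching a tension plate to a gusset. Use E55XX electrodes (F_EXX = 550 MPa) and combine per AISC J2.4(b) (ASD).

t_e = 0.707 × 16 = 11.31 mm.
R_nwl = 0.6 × 550 × 11.31 × 460 × 10⁻³ = 1717 kN (longitudinal, 2 welds).
R_nwt = 0.6 × 550 × 11.31 × 60 × 10⁻³ = 224 kN (transverse, base value).
(i) R_nwl + R_nwt = 1941 kN; (ii) 0.85 R_nwl + 1.5 R_nwt = 1796 kN.
R_n = max = 1941 kN [governs: (i)]; R_n/Ω = 970.6 kN.

R_n/Ω ≈ 971 kN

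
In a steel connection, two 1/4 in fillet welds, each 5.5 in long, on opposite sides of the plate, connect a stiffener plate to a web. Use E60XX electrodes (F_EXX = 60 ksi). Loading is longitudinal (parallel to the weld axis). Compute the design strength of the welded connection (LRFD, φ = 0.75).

Effective throat t_e = 0.707 × 0.25 = 0.1767 in.
Total length L = 11 in; A_we = 0.1767 × 11 = 1.944 in².
F_nw = 0.6 F_EXX = 0.6 × 60 = 36 ksi.
φR_n = 0.75 × 36 × 1.944 = 52.49 kips.

φR_n ≈ 52.5 kips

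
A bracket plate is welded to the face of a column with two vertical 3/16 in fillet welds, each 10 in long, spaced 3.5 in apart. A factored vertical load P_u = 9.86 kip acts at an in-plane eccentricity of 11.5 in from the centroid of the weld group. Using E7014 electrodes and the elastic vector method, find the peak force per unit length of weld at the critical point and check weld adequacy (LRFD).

E70XX → F_EXX = 70 ksi.
Total weld length L_w = 20 in. Treat welds as unit-width lines.
Polar moment about centroid: J = 2[d³/12 + d(b/2)²] = 2[10³/12 + 10×1.75²] = 227.9 in³.
Direct shear f_v = P/L_w = 9.86 / 20 = 0.493 kip/in (vertical).
Torsion M = P·e = 9.86 × 11.5 = 113.39 kip·in.
Critical point at (x, y) = (1.75, 5) from centroid. f_tx = M·y/J = 2.488 kip/in; f_ty = M·x/J = 0.8706 kip/in.
Resultant f_max = √[f_tx² + (f_v + f_ty)²] = √[2.488² + (0.493 + 0.8706)²] = 2.837 kip/in.
Capacity per unit length: φr_n = 0.75 × 0.6 × 70 × (0.707 × 0.1875) = 4.176 kip/in.
2.837 ≤ 4.176 → adequate.

f_max ≈ 2.84 kip/in; adequate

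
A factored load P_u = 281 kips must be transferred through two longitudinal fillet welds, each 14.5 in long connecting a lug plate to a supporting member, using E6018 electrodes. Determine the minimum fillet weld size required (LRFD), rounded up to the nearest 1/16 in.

w = 9/16 in

E60XX → F_EXX = 60 ksi.
Total weld length L = 29 in.
Required throat t_e = P_u / (φ × 0.6 F_EXX × L) = 281 / (0.75 × 0.6 × 60 × 29) = 0.3589 in.
Required leg w = t_e / 0.707 = 0.5076 in → use 9/16 in.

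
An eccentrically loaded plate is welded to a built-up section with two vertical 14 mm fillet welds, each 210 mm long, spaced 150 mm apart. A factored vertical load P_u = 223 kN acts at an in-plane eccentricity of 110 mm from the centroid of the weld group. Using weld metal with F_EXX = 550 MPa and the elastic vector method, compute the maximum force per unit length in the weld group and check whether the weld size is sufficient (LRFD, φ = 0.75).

Total weld length L_w = 420 mm. Treat welds as unit-width lines.
Polar moment about centroid: J = 2[d³/12 + d(b/2)²] = 2[210³/12 + 210×75²] = 3906000 mm³.
Direct shear f_v = P/L_w = 223×10³ / 420 = 531 N/mm (vertical).
Torsion M = P·e = 223×10³ × 110 = 24530000 N·mm.
Critical point at (x, y) = (75, 105) from centroid. f_tx = M·y/J = 659.4 N/mm; f_ty = M·x/J = 471 N/mm.
Resultant f_max = √[f_tx² + (f_v + f_ty)²] = √[659.4² + (531 + 471)²] = 1199 N/mm.
Capacity per unit length: φr_n = 0.75 × 0.6 × 550 × (0.707 × 14) = 2450 N/mm.
1199 ≤ 2450 → adequate.

f_max ≈ 1200 N/mm; adequate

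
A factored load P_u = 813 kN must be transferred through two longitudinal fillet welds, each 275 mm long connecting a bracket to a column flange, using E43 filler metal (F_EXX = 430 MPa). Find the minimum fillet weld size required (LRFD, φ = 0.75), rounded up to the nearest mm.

w = 11 mm

Total weld length L = 550 mm.
Required throat t_e = P_u / (φ × 0.6 F_EXX × L) = 813 / (0.75 × 0.6 × 430 × 550 × 10⁻³) = 7.639 mm.
Required leg w = t_e / 0.707 = 10.81 mm → use 11 mm.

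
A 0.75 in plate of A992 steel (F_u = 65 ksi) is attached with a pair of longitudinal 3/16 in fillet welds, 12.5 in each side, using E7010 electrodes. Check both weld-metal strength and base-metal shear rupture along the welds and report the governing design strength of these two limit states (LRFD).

E70XX → F_EXX = 70 ksi.
t_e = 0.707 × 0.1875 = 0.1326 in; L = 25 in.
Weld metal: φR_n = 0.75 × 0.6 × 70 × 0.1326 × 25 = 104.4 kips.
Base metal (shear rupture): φR_n = 0.75 × 0.6 × 65 × 0.75 × 25 = 548.4 kips.
Governing: weld metal.

φR_n ≈ 104 kips (weld metal governs)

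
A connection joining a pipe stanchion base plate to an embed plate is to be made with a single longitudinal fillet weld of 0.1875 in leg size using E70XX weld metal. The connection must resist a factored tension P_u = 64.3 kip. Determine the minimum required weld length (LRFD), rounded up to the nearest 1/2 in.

L = 15.5 in

E70XX → F_EXX = 70 ksi.
Throat t_e = 0.707 × 0.1875 = 0.1326 in.
φr_n = 0.75 × 0.6 × 70 × 0.1326 = 4.176 kip/in.
L_req = P_u / φr_n = 64.3 / 4.176 = 15.4 in total.
Round up → use L = 15.5 in.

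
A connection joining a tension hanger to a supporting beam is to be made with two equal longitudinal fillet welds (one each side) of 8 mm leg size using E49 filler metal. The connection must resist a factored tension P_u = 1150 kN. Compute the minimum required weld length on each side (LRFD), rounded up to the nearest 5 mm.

E49XX → F_EXX = 490 MPa.
Throat t_e = 0.707 × 8 = 5.656 mm.
φr_n = 0.75 × 0.6 × 490 × 5.656 × 10⁻³ = 1.247 kN/mm.
L_req = P_u / φr_n = 1150 / 1.247 = 922.1 mm total.
Per side: 922.1 / 2 = 461.1 mm.
Round up → use L = 465 mm on each side.

L = 465 mm on each side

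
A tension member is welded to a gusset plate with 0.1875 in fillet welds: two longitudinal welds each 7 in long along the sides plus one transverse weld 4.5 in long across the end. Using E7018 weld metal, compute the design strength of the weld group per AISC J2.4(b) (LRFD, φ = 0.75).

E70XX → F_EXX = 70 ksi.
t_e = 0.707 × 0.1875 = 0.1326 in.
R_nwl = 0.6 × 70 × 0.1326 × 14 = 77.95 kips (longitudinal, 2 welds).
R_nwt = 0.6 × 70 × 0.1326 × 4.5 = 25.05 kips (transverse, base value).
(i) R_nwl + R_nwt = 103 kips; (ii) 0.85 R_nwl + 1.5 R_nwt = 103.8 kips.
R_n = max = 103.8 kips [governs: (ii)]; φR_n = 77.88 kips.

φR_n ≈ 77.9 kips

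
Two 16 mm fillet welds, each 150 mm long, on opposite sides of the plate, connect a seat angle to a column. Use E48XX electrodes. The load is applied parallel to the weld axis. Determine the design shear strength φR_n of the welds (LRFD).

φR_n ≈ 733 kN

E48XX → F_EXX = 480 MPa.
Effective throat t_e = 0.707 × 16 = 11.31 mm.
Total length L = 300 mm; A_we = 11.31 × 300 = 3394 mm².
F_nw = 0.6 F_EXX = 0.6 × 480 = 288 MPa.
φR_n = 0.75 × 288 × 3394 × 10⁻³ = 733 kN.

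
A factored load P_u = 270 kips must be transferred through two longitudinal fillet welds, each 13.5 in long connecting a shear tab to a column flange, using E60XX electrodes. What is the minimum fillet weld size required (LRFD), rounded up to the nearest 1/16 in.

E60XX → F_EXX = 60 ksi.
Total weld length L = 27 in.
Required throat t_e = P_u / (φ × 0.6 F_EXX × L) = 270 / (0.75 × 0.6 × 60 × 27) = 0.3704 in.
Required leg w = t_e / 0.707 = 0.5239 in → use 9/16 in.

w = 9/16 in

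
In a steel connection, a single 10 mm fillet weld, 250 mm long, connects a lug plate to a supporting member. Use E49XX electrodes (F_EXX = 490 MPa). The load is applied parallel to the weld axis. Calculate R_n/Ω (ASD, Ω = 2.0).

Effective throat t_e = 0.707 × 10 = 7.07 mm.
Total length L = 250 mm; A_we = 7.07 × 250 = 1767 mm².
F_nw = 0.6 F_EXX = 0.6 × 490 = 294 MPa.
R_n = 294 × 1767 × 10⁻³ = 519.6 kN; R_n/Ω = 519.6/2.0 = 259.8 kN.

R_n/Ω ≈ 260 kN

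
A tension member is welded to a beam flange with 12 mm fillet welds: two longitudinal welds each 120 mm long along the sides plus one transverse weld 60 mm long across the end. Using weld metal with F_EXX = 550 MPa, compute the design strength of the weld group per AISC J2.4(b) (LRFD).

t_e = 0.707 × 12 = 8.484 mm.
R_nwl = 0.6 × 550 × 8.484 × 240 × 10⁻³ = 671.9 kN (longitudinal, 2 welds).
R_nwt = 0.6 × 550 × 8.484 × 60 × 10⁻³ = 168 kN (transverse, base value).
(i) R_nwl + R_nwt = 839.9 kN; (ii) 0.85 R_nwl + 1.5 R_nwt = 823.1 kN.
R_n = max = 839.9 kN [governs: (i)]; φR_n = 629.9 kN.

φR_n ≈ 630 kN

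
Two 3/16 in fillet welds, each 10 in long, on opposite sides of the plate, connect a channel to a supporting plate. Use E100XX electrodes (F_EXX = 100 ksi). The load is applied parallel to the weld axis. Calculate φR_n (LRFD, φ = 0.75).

φR_n ≈ 119 kip

Effective throat t_e = 0.707 × 0.1875 = 0.1326 in.
Total length L = 20 in; A_we = 0.1326 × 20 = 2.651 in².
F_nw = 0.6 F_EXX = 0.6 × 100 = 60 ksi.
φR_n = 0.75 × 60 × 2.651 = 119.3 kip.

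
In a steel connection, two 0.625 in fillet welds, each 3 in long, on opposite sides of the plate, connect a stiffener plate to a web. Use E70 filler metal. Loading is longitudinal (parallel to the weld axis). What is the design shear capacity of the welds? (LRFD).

φR_n ≈ 83.5 kips

E70XX → F_EXX = 70 ksi.
Effective throat t_e = 0.707 × 0.625 = 0.4419 in.
Total length L = 6 in; A_we = 0.4419 × 6 = 2.651 in².
F_nw = 0.6 F_EXX = 0.6 × 70 = 42 ksi.
φR_n = 0.75 × 42 × 2.651 = 83.51 kips.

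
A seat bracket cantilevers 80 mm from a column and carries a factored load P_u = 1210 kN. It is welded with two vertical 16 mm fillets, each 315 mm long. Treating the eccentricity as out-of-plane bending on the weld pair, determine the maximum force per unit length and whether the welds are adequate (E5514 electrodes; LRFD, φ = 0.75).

E55XX → F_EXX = 550 MPa.
L_w = 2 × 315 = 630 mm; section modulus (unit throat) S = 2 × L²/6 = 33080 mm².
Direct shear f_v = P/L_w = 1210×10³/630 = 1921 N/mm.
Moment M = P × e = 1210×10³ × 80 = 96800000 N·mm; bending f_b = M/S = 2927 N/mm.
f_max = √(f_v² + f_b²) = √(1921² + 2927²) = 3501 N/mm.
φr_n = 0.75 × 0.6 × 550 × (0.707 × 16) = 2800 N/mm → NOT adequate.

f_max ≈ 3500 N/mm; NOT adequate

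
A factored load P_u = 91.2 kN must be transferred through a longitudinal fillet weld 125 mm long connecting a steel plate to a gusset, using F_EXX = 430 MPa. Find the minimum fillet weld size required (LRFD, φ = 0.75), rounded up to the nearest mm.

Total weld length L = 125 mm.
Required throat t_e = P_u / (φ × 0.6 F_EXX × L) = 91.2 / (0.75 × 0.6 × 430 × 125 × 10⁻³) = 3.771 mm.
Required leg w = t_e / 0.707 = 5.333 mm → use 6 mm.

w = 6 mm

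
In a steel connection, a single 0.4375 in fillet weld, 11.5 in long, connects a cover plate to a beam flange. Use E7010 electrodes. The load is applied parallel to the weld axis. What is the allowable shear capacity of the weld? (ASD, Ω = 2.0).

R_n/Ω ≈ 74.7 kips

E70XX → F_EXX = 70 ksi.
Effective throat t_e = 0.707 × 0.4375 = 0.3093 in.
Total length L = 11.5 in; A_we = 0.3093 × 11.5 = 3.557 in².
F_nw = 0.6 F_EXX = 0.6 × 70 = 42 ksi.
R_n = 42 × 3.557 = 149.4 kips; R_n/Ω = 149.4/2.0 = 74.7 kips.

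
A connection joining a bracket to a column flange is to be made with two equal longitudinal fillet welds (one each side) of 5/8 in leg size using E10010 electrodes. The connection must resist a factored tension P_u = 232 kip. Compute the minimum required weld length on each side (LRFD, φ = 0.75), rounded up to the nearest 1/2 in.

E100XX → F_EXX = 100 ksi.
Throat t_e = 0.707 × 0.625 = 0.4419 in.
φr_n = 0.75 × 0.6 × 100 × 0.4419 = 19.88 kip/in.
L_req = P_u / φr_n = 232 / 19.88 = 11.67 in total.
Per side: 11.67 / 2 = 5.834 in.
Round up → use L = 6 in on each side.

L = 6 in on each side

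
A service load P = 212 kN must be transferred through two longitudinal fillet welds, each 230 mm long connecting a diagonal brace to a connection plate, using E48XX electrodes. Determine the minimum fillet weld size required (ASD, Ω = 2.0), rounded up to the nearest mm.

w = 5 mm

E48XX → F_EXX = 480 MPa.
Total weld length L = 460 mm.
Required throat t_e = P × Ω / (0.6 F_EXX × L) = 212 × 2.0 / (0.6 × 480 × 460 × 10⁻³) = 3.2 mm.
Required leg w = t_e / 0.707 = 4.527 mm → use 5 mm.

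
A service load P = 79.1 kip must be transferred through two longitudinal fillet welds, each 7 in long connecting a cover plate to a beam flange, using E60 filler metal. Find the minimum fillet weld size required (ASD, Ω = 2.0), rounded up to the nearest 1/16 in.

E60XX → F_EXX = 60 ksi.
Total weld length L = 14 in.
Required throat t_e = P × Ω / (0.6 F_EXX × L) = 79.1 × 2.0 / (0.6 × 60 × 14) = 0.3139 in.
Required leg w = t_e / 0.707 = 0.444 in → use 1/2 in.

w = 1/2 in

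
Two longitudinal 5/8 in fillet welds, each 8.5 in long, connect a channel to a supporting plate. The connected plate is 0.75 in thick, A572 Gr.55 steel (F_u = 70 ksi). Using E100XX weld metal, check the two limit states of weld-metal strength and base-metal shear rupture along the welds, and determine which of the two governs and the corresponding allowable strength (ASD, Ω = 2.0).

R_n/Ω ≈ 225 kips (weld metal governs)

E100XX → F_EXX = 100 ksi.
t_e = 0.707 × 0.625 = 0.4419 in; L = 17 in.
Weld metal: R_n/Ω = (1/2.0) × 0.6 × 100 × 0.4419 × 17 = 225.4 kips.
Base metal (shear rupture): R_n/Ω = (1/2.0) × 0.6 × 70 × 0.75 × 17 = 267.8 kips.
Governing: weld metal.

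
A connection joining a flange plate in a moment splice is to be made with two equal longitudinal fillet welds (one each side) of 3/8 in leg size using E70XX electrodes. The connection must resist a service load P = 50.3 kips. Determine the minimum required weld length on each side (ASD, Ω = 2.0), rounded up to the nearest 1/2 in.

E70XX → F_EXX = 70 ksi.
Throat t_e = 0.707 × 0.375 = 0.2651 in.
r_n/Ω = (0.6 × 70 × 0.2651) / 2.0 = 5.568 kip/in.
L_req = P / (r_n/Ω) = 50.3 / 5.568 = 9.034 in total.
Per side: 9.034 / 2 = 4.517 in.
Round up → use L = 5 in on each side.

L = 5 in on each side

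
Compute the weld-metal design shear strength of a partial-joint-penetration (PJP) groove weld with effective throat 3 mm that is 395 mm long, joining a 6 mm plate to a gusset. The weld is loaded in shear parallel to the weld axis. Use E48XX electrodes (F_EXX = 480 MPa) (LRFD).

Effective throat (given) t_e = 3 mm.
A_we = 3 × 395 = 1185 mm².
F_nw = 0.6 F_EXX = 288 MPa.
φR_n = 0.75 × 288 × 1185 × 10⁻³ = 256 kN.

φR_n ≈ 256 kN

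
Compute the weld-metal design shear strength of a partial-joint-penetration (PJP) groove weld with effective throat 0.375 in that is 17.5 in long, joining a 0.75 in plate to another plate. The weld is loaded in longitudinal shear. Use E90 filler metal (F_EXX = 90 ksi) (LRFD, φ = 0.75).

φR_n ≈ 266 kips

Effective throat (given) t_e = 0.375 in.
A_we = 0.375 × 17.5 = 6.562 in².
F_nw = 0.6 F_EXX = 54 ksi.
φR_n = 0.75 × 54 × 6.562 = 265.8 kips.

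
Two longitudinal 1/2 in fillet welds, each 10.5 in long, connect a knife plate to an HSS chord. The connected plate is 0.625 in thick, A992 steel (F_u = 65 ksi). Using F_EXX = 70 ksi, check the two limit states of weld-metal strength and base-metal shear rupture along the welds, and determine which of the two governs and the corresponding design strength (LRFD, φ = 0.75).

φR_n ≈ 234 kip (weld metal governs)

t_e = 0.707 × 0.5 = 0.3535 in; L = 21 in.
Weld metal: φR_n = 0.75 × 0.6 × 70 × 0.3535 × 21 = 233.8 kip.
Base metal (shear rupture): φR_n = 0.75 × 0.6 × 65 × 0.625 × 21 = 383.9 kip.
Governing: weld metal.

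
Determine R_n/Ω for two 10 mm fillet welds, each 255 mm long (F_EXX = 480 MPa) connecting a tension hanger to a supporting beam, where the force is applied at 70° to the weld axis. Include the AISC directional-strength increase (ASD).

t_e = 0.707 × 10 = 7.07 mm; A_we = 7.07 × 510 = 3606 mm².
Directional factor: 1.0 + 0.5 sin^1.5(70°) = 1.455.
F_nw = 0.6 × 480 × 1.455 = 419.2 MPa.
R_n/Ω = (419.2 × 3606) / 2.0 × 10⁻³ = 755.7 kN.

R_n/Ω ≈ 756 kN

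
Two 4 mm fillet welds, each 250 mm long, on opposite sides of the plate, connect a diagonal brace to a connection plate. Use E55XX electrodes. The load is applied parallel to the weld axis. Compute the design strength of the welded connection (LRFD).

φR_n ≈ 350 kN

E55XX → F_EXX = 550 MPa.
Effective throat t_e = 0.707 × 4 = 2.828 mm.
Total length L = 500 mm; A_we = 2.828 × 500 = 1414 mm².
F_nw = 0.6 F_EXX = 0.6 × 550 = 330 MPa.
φR_n = 0.75 × 330 × 1414 × 10⁻³ = 350 kN.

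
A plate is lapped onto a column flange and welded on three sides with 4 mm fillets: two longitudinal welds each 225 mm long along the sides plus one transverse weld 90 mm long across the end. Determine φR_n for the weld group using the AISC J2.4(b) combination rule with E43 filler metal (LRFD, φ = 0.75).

E43XX → F_EXX = 430 MPa.
t_e = 0.707 × 4 = 2.828 mm.
R_nwl = 0.6 × 430 × 2.828 × 450 × 10⁻³ = 328.3 kN (longitudinal, 2 welds).
R_nwt = 0.6 × 430 × 2.828 × 90 × 10⁻³ = 65.67 kN (transverse, base value).
(i) R_nwl + R_nwt = 394 kN; (ii) 0.85 R_nwl + 1.5 R_nwt = 377.6 kN.
R_n = max = 394 kN [governs: (i)]; φR_n = 295.5 kN.

φR_n ≈ 295 kN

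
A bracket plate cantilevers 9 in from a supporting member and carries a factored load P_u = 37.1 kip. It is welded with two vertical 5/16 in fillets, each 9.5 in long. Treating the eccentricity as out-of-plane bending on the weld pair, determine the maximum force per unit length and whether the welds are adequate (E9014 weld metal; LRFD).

f_max ≈ 11.3 kip/in; NOT adequate

E90XX → F_EXX = 90 ksi.
L_w = 2 × 9.5 = 19 in; section modulus (unit throat) S = 2 × L²/6 = 30.08 in².
Direct shear f_v = P/L_w = 37.1/19 = 1.953 kip/in.
Moment M = P × e = 37.1 × 9 = 333.9 kip·in; bending f_b = M/S = 11.1 kip/in.
f_max = √(f_v² + f_b²) = √(1.953² + 11.1²) = 11.27 kip/in.
φr_n = 0.75 × 0.6 × 90 × (0.707 × 0.3125) = 8.948 kip/in → NOT adequate.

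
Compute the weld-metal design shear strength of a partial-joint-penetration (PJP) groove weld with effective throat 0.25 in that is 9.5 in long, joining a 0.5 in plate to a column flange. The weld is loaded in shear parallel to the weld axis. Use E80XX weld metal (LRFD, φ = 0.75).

φR_n ≈ 85.5 kip

E80XX → F_EXX = 80 ksi.
Effective throat (given) t_e = 0.25 in.
A_we = 0.25 × 9.5 = 2.375 in².
F_nw = 0.6 F_EXX = 48 ksi.
φR_n = 0.75 × 48 × 2.375 = 85.5 kip.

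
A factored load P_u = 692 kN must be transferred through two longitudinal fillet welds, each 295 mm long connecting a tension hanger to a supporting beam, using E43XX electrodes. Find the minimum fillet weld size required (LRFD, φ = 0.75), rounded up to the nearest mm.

E43XX → F_EXX = 430 MPa.
Total weld length L = 590 mm.
Required throat t_e = P_u / (φ × 0.6 F_EXX × L) = 692 / (0.75 × 0.6 × 430 × 590 × 10⁻³) = 6.061 mm.
Required leg w = t_e / 0.707 = 8.573 mm → use 9 mm.

w = 9 mm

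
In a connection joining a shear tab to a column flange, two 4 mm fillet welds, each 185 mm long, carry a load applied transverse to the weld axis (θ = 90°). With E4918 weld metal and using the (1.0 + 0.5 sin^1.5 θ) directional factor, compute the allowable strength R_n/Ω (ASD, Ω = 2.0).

E49XX → F_EXX = 490 MPa.
t_e = 0.707 × 4 = 2.828 mm; A_we = 2.828 × 370 = 1046 mm².
Directional factor: 1.0 + 0.5 sin^1.5(90°) = 1.5.
F_nw = 0.6 × 490 × 1.5 = 441 MPa.
R_n/Ω = (441 × 1046) / 2.0 × 10⁻³ = 230.7 kN.

R_n/Ω ≈ 231 kN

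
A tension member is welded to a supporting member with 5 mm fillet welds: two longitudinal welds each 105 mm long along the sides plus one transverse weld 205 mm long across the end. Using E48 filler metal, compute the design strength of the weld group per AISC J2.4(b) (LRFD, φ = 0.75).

E48XX → F_EXX = 480 MPa.
t_e = 0.707 × 5 = 3.535 mm.
R_nwl = 0.6 × 480 × 3.535 × 210 × 10⁻³ = 213.8 kN (longitudinal, 2 welds).
R_nwt = 0.6 × 480 × 3.535 × 205 × 10⁻³ = 208.7 kN (transverse, base value).
(i) R_nwl + R_nwt = 422.5 kN; (ii) 0.85 R_nwl + 1.5 R_nwt = 494.8 kN.
R_n = max = 494.8 kN [governs: (ii)]; φR_n = 371.1 kN.

φR_n ≈ 371 kN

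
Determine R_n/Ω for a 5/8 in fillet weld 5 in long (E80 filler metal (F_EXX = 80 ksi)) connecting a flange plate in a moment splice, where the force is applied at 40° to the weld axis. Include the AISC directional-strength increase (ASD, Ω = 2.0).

t_e = 0.707 × 0.625 = 0.4419 in; A_we = 0.4419 × 5 = 2.209 in².
Directional factor: 1.0 + 0.5 sin^1.5(40°) = 1.258.
F_nw = 0.6 × 80 × 1.258 = 60.37 ksi.
R_n/Ω = (60.37 × 2.209) / 2.0 = 66.69 kips.

R_n/Ω ≈ 66.7 kips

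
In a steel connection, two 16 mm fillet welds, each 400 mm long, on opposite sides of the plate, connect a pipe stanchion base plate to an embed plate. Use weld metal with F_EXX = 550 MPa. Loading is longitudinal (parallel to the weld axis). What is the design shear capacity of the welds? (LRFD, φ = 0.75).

Effective throat t_e = 0.707 × 16 = 11.31 mm.
Total length L = 800 mm; A_we = 11.31 × 800 = 9050 mm².
F_nw = 0.6 F_EXX = 0.6 × 550 = 330 MPa.
φR_n = 0.75 × 330 × 9050 × 10⁻³ = 2240 kN.

φR_n ≈ 2240 kN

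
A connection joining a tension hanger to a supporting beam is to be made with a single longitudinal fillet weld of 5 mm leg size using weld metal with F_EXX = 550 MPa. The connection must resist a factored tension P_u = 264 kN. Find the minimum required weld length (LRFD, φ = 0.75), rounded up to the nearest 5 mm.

L = 305 mm

Throat t_e = 0.707 × 5 = 3.535 mm.
φr_n = 0.75 × 0.6 × 550 × 3.535 × 10⁻³ = 0.8749 kN/mm.
L_req = P_u / φr_n = 264 / 0.8749 = 301.7 mm total.
Round up → use L = 305 mm.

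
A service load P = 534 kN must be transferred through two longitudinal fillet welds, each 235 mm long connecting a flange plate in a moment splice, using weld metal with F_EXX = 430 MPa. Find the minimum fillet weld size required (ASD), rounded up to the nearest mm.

Total weld length L = 470 mm.
Required throat t_e = P × Ω / (0.6 F_EXX × L) = 534 × 2.0 / (0.6 × 430 × 470 × 10⁻³) = 8.808 mm.
Required leg w = t_e / 0.707 = 12.46 mm → use 13 mm.

w = 13 mm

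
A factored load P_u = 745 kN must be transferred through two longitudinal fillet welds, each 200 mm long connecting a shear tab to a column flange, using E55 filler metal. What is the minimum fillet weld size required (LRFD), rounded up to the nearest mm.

w = 11 mm

E55XX → F_EXX = 550 MPa.
Total weld length L = 400 mm.
Required throat t_e = P_u / (φ × 0.6 F_EXX × L) = 745 / (0.75 × 0.6 × 550 × 400 × 10⁻³) = 7.525 mm.
Required leg w = t_e / 0.707 = 10.64 mm → use 11 mm.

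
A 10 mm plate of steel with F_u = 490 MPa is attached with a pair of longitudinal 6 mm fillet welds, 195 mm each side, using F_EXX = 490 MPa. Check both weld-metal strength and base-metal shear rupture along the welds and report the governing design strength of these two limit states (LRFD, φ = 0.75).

t_e = 0.707 × 6 = 4.242 mm; L = 390 mm.
Weld metal: φR_n = 0.75 × 0.6 × 490 × 4.242 × 390 × 10⁻³ = 364.8 kN.
Base metal (shear rupture): φR_n = 0.75 × 0.6 × 490 × 10 × 390 × 10⁻³ = 860 kN.
Governing: weld metal.

φR_n ≈ 365 kN (weld metal governs)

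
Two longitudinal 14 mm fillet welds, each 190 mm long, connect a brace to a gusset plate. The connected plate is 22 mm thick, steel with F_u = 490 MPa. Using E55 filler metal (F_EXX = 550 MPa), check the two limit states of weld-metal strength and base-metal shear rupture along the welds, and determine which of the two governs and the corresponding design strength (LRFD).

φR_n ≈ 931 kN (weld metal governs)

t_e = 0.707 × 14 = 9.898 mm; L = 380 mm.
Weld metal: φR_n = 0.75 × 0.6 × 550 × 9.898 × 380 × 10⁻³ = 930.9 kN.
Base metal (shear rupture): φR_n = 0.75 × 0.6 × 490 × 22 × 380 × 10⁻³ = 1843 kN.
Governing: weld metal.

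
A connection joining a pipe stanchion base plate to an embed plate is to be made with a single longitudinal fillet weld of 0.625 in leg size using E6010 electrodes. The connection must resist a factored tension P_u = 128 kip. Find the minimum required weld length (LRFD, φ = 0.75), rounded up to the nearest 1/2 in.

L = 11 in

E60XX → F_EXX = 60 ksi.
Throat t_e = 0.707 × 0.625 = 0.4419 in.
φr_n = 0.75 × 0.6 × 60 × 0.4419 = 11.93 kip/in.
L_req = P_u / φr_n = 128 / 11.93 = 10.73 in total.
Round up → use L = 11 in.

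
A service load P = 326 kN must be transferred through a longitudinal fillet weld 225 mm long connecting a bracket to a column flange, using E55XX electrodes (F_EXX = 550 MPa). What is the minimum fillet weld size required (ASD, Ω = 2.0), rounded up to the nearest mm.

w = 13 mm

Total weld length L = 225 mm.
Required throat t_e = P × Ω / (0.6 F_EXX × L) = 326 × 2.0 / (0.6 × 550 × 225 × 10⁻³) = 8.781 mm.
Required leg w = t_e / 0.707 = 12.42 mm → use 13 mm.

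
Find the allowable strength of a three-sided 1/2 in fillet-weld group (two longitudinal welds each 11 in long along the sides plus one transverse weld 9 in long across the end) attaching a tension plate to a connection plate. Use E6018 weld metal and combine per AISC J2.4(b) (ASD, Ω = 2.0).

E60XX → F_EXX = 60 ksi.
t_e = 0.707 × 0.5 = 0.3535 in.
R_nwl = 0.6 × 60 × 0.3535 × 22 = 280 kips (longitudinal, 2 welds).
R_nwt = 0.6 × 60 × 0.3535 × 9 = 114.5 kips (transverse, base value).
(i) R_nwl + R_nwt = 394.5 kips; (ii) 0.85 R_nwl + 1.5 R_nwt = 409.8 kips.
R_n = max = 409.8 kips [governs: (ii)]; R_n/Ω = 204.9 kips.

R_n/Ω ≈ 205 kips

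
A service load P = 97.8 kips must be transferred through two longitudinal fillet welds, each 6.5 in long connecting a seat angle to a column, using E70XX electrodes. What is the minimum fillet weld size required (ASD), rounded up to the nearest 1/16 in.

E70XX → F_EXX = 70 ksi.
Total weld length L = 13 in.
Required throat t_e = P × Ω / (0.6 F_EXX × L) = 97.8 × 2.0 / (0.6 × 70 × 13) = 0.3582 in.
Required leg w = t_e / 0.707 = 0.5067 in → use 9/16 in.

w = 9/16 in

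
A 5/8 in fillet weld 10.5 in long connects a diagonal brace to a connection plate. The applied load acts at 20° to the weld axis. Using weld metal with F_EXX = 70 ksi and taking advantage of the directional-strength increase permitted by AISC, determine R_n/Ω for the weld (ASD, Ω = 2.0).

R_n/Ω ≈ 107 kip

t_e = 0.707 × 0.625 = 0.4419 in; A_we = 0.4419 × 10.5 = 4.64 in².
Directional factor: 1.0 + 0.5 sin^1.5(20°) = 1.1.
F_nw = 0.6 × 70 × 1.1 = 46.2 ksi.
R_n/Ω = (46.2 × 4.64) / 2.0 = 107.2 kip.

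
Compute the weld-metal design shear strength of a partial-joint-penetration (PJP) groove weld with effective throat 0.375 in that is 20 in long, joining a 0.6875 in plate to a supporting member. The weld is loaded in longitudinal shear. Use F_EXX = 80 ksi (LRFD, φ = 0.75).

Effective throat (given) t_e = 0.375 in.
A_we = 0.375 × 20 = 7.5 in².
F_nw = 0.6 F_EXX = 48 ksi.
φR_n = 0.75 × 48 × 7.5 = 270 kip.

φR_n ≈ 270 kip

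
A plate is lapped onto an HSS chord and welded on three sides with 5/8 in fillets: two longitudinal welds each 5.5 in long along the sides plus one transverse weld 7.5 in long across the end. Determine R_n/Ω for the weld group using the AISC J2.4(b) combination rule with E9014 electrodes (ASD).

R_n/Ω ≈ 246 kip

E90XX → F_EXX = 90 ksi.
t_e = 0.707 × 0.625 = 0.4419 in.
R_nwl = 0.6 × 90 × 0.4419 × 11 = 262.5 kip (longitudinal, 2 welds).
R_nwt = 0.6 × 90 × 0.4419 × 7.5 = 179 kip (transverse, base value).
(i) R_nwl + R_nwt = 441.4 kip; (ii) 0.85 R_nwl + 1.5 R_nwt = 491.5 kip.
R_n = max = 491.5 kip [governs: (ii)]; R_n/Ω = 245.8 kip.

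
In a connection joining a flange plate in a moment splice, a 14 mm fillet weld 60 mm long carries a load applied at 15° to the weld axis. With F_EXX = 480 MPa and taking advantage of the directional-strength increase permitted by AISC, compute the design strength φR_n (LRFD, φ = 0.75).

t_e = 0.707 × 14 = 9.898 mm; A_we = 9.898 × 60 = 593.9 mm².
Directional factor: 1.0 + 0.5 sin^1.5(15°) = 1.066.
F_nw = 0.6 × 480 × 1.066 = 307 MPa.
φR_n = 0.75 × 307 × 593.9 × 10⁻³ = 136.7 kN.

φR_n ≈ 137 kN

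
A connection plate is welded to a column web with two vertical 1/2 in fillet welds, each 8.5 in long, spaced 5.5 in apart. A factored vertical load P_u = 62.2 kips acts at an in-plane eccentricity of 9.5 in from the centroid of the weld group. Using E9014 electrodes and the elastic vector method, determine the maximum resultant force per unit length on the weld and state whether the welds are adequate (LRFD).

f_max ≈ 15.3 kip/in; NOT adequate

E90XX → F_EXX = 90 ksi.
Total weld length L_w = 17 in. Treat welds as unit-width lines.
Polar moment about centroid: J = 2[d³/12 + d(b/2)²] = 2[8.5³/12 + 8.5×2.75²] = 230.9 in³.
Direct shear f_v = P/L_w = 62.2 / 17 = 3.659 kip/in (vertical).
Torsion M = P·e = 62.2 × 9.5 = 590.9 kip·in.
Critical point at (x, y) = (2.75, 4.25) from centroid. f_tx = M·y/J = 10.88 kip/in; f_ty = M·x/J = 7.037 kip/in.
Resultant f_max = √[f_tx² + (f_v + f_ty)²] = √[10.88² + (3.659 + 7.037)²] = 15.25 kip/in.
Capacity per unit length: φr_n = 0.75 × 0.6 × 90 × (0.707 × 0.5) = 14.32 kip/in.
15.25 > 14.32 → NOT adequate.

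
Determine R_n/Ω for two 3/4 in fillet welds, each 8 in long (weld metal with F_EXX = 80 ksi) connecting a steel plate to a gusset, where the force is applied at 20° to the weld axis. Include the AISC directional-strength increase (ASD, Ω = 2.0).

t_e = 0.707 × 0.75 = 0.5302 in; A_we = 0.5302 × 16 = 8.484 in².
Directional factor: 1.0 + 0.5 sin^1.5(20°) = 1.1.
F_nw = 0.6 × 80 × 1.1 = 52.8 ksi.
R_n/Ω = (52.8 × 8.484) / 2.0 = 224 kips.

R_n/Ω ≈ 224 kips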